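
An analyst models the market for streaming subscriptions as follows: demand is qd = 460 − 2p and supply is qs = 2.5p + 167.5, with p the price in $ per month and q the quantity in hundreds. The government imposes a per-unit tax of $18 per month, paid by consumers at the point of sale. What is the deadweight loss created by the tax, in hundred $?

Deadweight loss = $180 hundred.

Without the tax, 460 − 2p = 2.5p + 167.5 gives 4.5p = 292.5, so p* = $65 and q* = 330.
With the tax collected from consumers, demand (in seller-price terms) shifts: qd = 460 − 2(p + 18).
Solving gives q = 310 with consumers paying $75 and producers receiving $57 (the $18 wedge).
Quantity falls by |ΔQ| = |330 − 310| = 20.
DWL = ½ · t · |ΔQ| = ½ · 18 · 20 = $180.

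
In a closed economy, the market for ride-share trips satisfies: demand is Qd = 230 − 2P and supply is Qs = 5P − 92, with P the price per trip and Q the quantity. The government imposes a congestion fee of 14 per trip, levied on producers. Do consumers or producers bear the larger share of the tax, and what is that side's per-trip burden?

Before the tax: set 230 − 2P = 5P − 92 → P* = 46, Q* = 138.
With the tax collected from producers, supply shifts: Qs = 5(P − 14) − 92.
New equilibrium: consumers pay 56, producers receive 42, Q = 118. (Wedge: Pb − Ps = 14.)
Per-trip burden: consumers 10, producers 4.
Consumers take the larger share because demand is less price-elastic here (demand slope 2 vs supply slope 5).

Consumers bear the larger share: 10 per trip.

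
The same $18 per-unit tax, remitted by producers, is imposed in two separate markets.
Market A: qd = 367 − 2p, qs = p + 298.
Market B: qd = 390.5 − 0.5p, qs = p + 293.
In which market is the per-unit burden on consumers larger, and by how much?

Market B, by $6.

Market A: pre-tax p* = $23, q* = 321; post-tax q = 309; per-unit burden on consumers = $6.
Market B: pre-tax p* = $65, q* = 358; post-tax q = 352; per-unit burden on consumers = $12.
Difference: $6 vs $12 → market B is larger by $6.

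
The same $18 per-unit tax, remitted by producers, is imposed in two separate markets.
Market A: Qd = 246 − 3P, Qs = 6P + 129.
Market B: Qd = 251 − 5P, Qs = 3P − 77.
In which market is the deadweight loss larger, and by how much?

Market A: pre-tax P* = $13, Q* = 207; post-tax Q = 171; deadweight loss = $324.
Market B: pre-tax P* = $41, Q* = 46; post-tax Q = 12.25; deadweight loss = $303.75.
Difference: $324 vs $303.75 → market A is larger by $20.25.

Market A, by $20.25.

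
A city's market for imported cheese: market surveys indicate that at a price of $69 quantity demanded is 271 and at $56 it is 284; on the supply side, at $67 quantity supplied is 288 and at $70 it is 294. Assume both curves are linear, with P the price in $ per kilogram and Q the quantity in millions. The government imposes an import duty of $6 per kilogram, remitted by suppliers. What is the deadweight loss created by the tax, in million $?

Deadweight loss = $12 million.

Demand slope: (284 − 271)/(56 − 69) = -1, so Qd = 340 − P.
Supply slope: (294 − 288)/(70 − 67) = 2, so Qs = 2P + 154.
Without the tax, 340 − P = 2P + 154 gives 3P = 186, so P* = $62 and Q* = 278.
With the tax collected from suppliers, supply shifts: Qs = 2(P − 6) + 154.
Solving gives Q = 274 with buyers paying $66 and suppliers receiving $60 (the $6 wedge).
Quantity falls by |ΔQ| = |278 − 274| = 4.
DWL = ½ · t · |ΔQ| = ½ · 6 · 4 = $12.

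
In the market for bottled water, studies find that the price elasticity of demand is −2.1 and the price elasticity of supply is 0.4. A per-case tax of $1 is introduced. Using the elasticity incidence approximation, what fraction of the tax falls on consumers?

Consumers' share ≈ 0.16.

Incidence ratio: consumers' share ≈ εs / (εs + |εd|) = 0.4 / (0.4 + 2.1) = 0.16.
Supply is the less elastic side, so consumers bear the smaller share.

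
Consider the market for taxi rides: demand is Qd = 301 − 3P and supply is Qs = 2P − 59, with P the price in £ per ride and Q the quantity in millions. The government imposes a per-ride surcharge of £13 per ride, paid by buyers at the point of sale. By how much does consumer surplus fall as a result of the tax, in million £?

Consumer surplus falls by £401.44 million.

Without the tax, 301 − 3P = 2P − 59 gives 5P = 360, so P* = £72 and Q* = 85.
With the tax collected from buyers, demand (in seller-price terms) shifts: Qd = 301 − 3(P + 13).
New equilibrium: buyers pay £77.2, producers receive £64.2, Q = 69.4. (Wedge: Pb − Ps = 13.)
ΔCS is the trapezoid between Q = 69.4 and Q = 85 of height £5.2: ½ · (85 + 69.4) · 5.2 = £401.44.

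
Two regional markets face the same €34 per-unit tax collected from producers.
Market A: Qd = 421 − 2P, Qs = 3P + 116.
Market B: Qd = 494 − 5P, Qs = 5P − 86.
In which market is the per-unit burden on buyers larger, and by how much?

Market A: pre-tax P* = €61, Q* = 299; post-tax Q = 258.2; per-unit burden on buyers = €20.4.
Market B: pre-tax P* = €58, Q* = 204; post-tax Q = 119; per-unit burden on buyers = €17.
Difference: €20.4 vs €17 → market A is larger by €3.4.

Market A, by €3.4.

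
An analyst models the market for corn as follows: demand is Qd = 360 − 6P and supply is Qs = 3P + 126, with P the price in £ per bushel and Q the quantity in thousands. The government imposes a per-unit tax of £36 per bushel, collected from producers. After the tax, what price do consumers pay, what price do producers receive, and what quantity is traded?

Before the tax: set 360 − 6P = 3P + 126 → P* = £26, Q* = 204.
With the tax collected from producers, supply shifts: Qs = 3(P − 36) + 126.
New equilibrium: consumers pay £38, producers receive £2, Q = 132. (Wedge: Pb − Ps = 36.)
The less price-elastic side of the market bears the larger share of a per-unit tax.

Consumers pay £38; producers receive £2; quantity = 132.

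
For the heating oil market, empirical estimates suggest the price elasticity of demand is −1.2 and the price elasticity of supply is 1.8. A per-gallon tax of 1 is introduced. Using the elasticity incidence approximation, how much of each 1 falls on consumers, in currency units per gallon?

Consumers bear ≈ 0.6 per gallon.

Incidence ratio: consumers' share ≈ εs / (εs + |εd|) = 1.8 / (1.8 + 1.2) = 0.6.
So consumers bear ≈ 0.6 × 1 = 0.6; producers bear 0.4.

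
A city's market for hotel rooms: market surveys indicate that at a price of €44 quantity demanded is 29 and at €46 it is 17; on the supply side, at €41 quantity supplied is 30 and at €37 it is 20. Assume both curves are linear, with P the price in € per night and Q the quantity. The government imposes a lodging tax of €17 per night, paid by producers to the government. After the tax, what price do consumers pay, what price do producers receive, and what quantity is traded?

Demand slope: (17 − 29)/(46 − 44) = -6, so Qd = 293 − 6P.
Supply slope: (20 − 30)/(37 − 41) = 2.5, so Qs = 2.5P − 72.5.
Without the tax, 293 − 6P = 2.5P − 72.5 gives 8.5P = 365.5, so P* = €43 and Q* = 35.
With the tax collected from producers, supply shifts: Qs = 2.5(P − 17) − 72.5.
New equilibrium: consumers pay €48, producers receive €31, Q = 5. (Wedge: Pb − Ps = 17.)

Consumers pay €48; producers receive €31; quantity = 5.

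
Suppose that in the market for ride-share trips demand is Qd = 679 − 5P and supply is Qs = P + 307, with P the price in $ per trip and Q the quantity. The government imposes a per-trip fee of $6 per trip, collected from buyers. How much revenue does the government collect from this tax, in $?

Tax revenue = $2184.

Before the tax: set 679 − 5P = P + 307 → P* = $62, Q* = 369.
With the tax collected from buyers, demand (in seller-price terms) shifts: Qd = 679 − 5(P + 6).
Solving gives Q = 364 with buyers paying $63 and suppliers receiving $57 (the $6 wedge).
Revenue = t · Q = 6 · 364 = $2184.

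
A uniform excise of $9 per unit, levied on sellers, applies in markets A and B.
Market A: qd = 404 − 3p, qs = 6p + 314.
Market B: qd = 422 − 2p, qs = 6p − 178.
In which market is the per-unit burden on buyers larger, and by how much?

Market B, by $0.75.

Market A: pre-tax p* = $10, q* = 374; post-tax q = 356; per-unit burden on buyers = $6.
Market B: pre-tax p* = $75, q* = 272; post-tax q = 258.5; per-unit burden on buyers = $6.75.
Difference: $6 vs $6.75 → market B is larger by $0.75.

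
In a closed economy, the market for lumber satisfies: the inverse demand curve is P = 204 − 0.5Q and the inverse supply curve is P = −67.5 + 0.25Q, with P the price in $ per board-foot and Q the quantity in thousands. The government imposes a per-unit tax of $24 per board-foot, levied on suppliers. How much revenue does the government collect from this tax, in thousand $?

Tax revenue = $7920 thousand.

Rewrite in direct form: Qd = 408 − 2P and Qs = 4P + 270.
Without the tax, 408 − 2P = 4P + 270 gives 6P = 138, so P* = $23 and Q* = 362.
With the tax collected from suppliers, supply shifts: Qs = 4(P − 24) + 270.
Solving gives Q = 330 with buyers paying $39 and suppliers receiving $15 (the $24 wedge).
Revenue = t · Q = 24 · 330 = $7920.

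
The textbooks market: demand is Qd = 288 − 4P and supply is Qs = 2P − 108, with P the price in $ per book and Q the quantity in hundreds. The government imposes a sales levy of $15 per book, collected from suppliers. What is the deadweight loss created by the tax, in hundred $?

Without the tax, 288 − 4P = 2P − 108 gives 6P = 396, so P* = $66 and Q* = 24.
With the tax collected from suppliers, supply shifts: Qs = 2(P − 15) − 108.
New equilibrium: consumers pay $71, suppliers receive $56, Q = 4. (Wedge: Pb − Ps = 15.)
Quantity falls by |ΔQ| = |24 − 4| = 20.
DWL = ½ · t · |ΔQ| = ½ · 15 · 20 = $150.

Deadweight loss = $150 hundred.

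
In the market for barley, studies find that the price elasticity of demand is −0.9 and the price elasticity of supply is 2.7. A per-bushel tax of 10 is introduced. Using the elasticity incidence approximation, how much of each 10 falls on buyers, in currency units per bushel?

Buyers bear ≈ 7.5 per bushel.

Incidence ratio: buyers' share ≈ εs / (εs + |εd|) = 2.7 / (2.7 + 0.9) = 0.75.
So buyers bear ≈ 0.75 × 10 = 7.5; producers bear 2.5.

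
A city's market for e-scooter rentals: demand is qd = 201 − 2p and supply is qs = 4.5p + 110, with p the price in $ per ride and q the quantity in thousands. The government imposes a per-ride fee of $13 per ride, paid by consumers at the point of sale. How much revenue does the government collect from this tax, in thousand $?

Before the tax: set 201 − 2p = 4.5p + 110 → p* = $14, q* = 173.
With the tax collected from consumers, demand (in seller-price terms) shifts: qd = 201 − 2(p + 13).
Solving gives q = 155 with consumers paying $23 and producers receiving $10 (the $13 wedge).
Revenue = t · Q = 13 · 155 = $2015.

Tax revenue = $2015 thousand.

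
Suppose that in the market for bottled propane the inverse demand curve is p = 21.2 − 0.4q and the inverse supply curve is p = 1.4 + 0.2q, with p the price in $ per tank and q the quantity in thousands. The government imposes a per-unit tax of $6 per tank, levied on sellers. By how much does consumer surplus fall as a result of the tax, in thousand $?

Consumer surplus falls by $112 thousand.

Rewrite in direct form: qd = 53 − 2.5p and qs = 5p − 7.
Before the tax: set 53 − 2.5p = 5p − 7 → p* = $8, q* = 33.
With the tax collected from sellers, supply shifts: qs = 5(p − 6) − 7.
New equilibrium: buyers pay $12, sellers receive $6, q = 23. (Wedge: pb − ps = 6.)
ΔCS is the trapezoid between Q = 23 and Q = 33 of height $4: ½ · (33 + 23) · 4 = $112.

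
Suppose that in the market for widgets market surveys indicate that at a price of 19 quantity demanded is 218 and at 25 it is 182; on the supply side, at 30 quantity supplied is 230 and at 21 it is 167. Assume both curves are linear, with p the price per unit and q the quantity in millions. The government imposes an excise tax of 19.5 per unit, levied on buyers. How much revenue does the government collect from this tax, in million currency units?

Demand slope: (182 − 218)/(25 − 19) = -6, so qd = 332 − 6p.
Supply slope: (167 − 230)/(21 − 30) = 7, so qs = 7p + 20.
Without the tax, 332 − 6p = 7p + 20 gives 13p = 312, so p* = 24 and q* = 188.
With the tax collected from buyers, demand (in seller-price terms) shifts: qd = 332 − 6(p + 19.5).
New equilibrium: buyers pay 34.5, producers receive 15, q = 125. (Wedge: pb − ps = 19.5.)
Revenue = t · Q = 19.5 · 125 = 2437.5.

Tax revenue = 2437.5 million.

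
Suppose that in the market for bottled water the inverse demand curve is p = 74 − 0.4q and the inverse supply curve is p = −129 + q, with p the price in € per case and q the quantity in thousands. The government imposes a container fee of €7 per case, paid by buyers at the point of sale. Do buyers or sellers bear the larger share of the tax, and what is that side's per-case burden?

Inverting to q(p) form: qd = 185 − 2.5p; qs = p + 129.
Before the tax: set 185 − 2.5p = p + 129 → p* = €16, q* = 145.
With the tax collected from buyers, demand (in seller-price terms) shifts: qd = 185 − 2.5(p + 7).
Solving gives q = 140 with buyers paying €18 and sellers receiving €11 (the €7 wedge).
Per-case burden: buyers €2, sellers €5.
Sellers take the larger share because supply is less price-elastic here (demand slope 2.5 vs supply slope 1).

Sellers bear the larger share: €5 per case.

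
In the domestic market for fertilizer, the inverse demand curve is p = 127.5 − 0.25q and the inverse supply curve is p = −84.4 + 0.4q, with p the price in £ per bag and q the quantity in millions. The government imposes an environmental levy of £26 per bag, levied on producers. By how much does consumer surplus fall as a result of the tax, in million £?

Inverting to q(p) form: qd = 510 − 4p; qs = 2.5p + 211.
Without the tax, 510 − 4p = 2.5p + 211 gives 6.5p = 299, so p* = £46 and q* = 326.
With the tax collected from producers, supply shifts: qs = 2.5(p − 26) + 211.
Solving gives q = 286 with buyers paying £56 and producers receiving £30 (the £26 wedge).
ΔCS is the trapezoid between Q = 286 and Q = 326 of height £10: ½ · (326 + 286) · 10 = £3060.

Consumer surplus falls by £3060 million.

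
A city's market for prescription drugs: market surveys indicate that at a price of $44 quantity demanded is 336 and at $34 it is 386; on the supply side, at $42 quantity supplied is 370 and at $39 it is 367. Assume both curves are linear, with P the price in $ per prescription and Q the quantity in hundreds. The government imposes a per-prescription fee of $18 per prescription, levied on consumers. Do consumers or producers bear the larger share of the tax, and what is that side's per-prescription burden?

Demand slope: (386 − 336)/(34 − 44) = -5, so Qd = 556 − 5P.
Supply slope: (367 − 370)/(39 − 42) = 1, so Qs = P + 328.
Before the tax: set 556 − 5P = P + 328 → P* = $38, Q* = 366.
With the tax collected from consumers, demand (in seller-price terms) shifts: Qd = 556 − 5(P + 18).
New equilibrium: consumers pay $41, producers receive $23, Q = 351. (Wedge: Pb − Ps = 18.)
Per-prescription burden: consumers $3, producers $15.
Producers take the larger share because supply is less price-elastic here (demand slope 5 vs supply slope 1).
The less price-elastic side of the market bears the larger share of a per-unit tax.

Producers bear the larger share: $15 per prescription.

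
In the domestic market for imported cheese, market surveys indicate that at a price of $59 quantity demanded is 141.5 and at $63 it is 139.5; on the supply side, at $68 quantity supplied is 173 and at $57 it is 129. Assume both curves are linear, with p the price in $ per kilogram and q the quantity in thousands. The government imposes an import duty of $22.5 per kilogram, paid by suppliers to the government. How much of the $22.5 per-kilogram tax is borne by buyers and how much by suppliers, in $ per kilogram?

Demand slope: (139.5 − 141.5)/(63 − 59) = -0.5, so qd = 171 − 0.5p.
Supply slope: (129 − 173)/(57 − 68) = 4, so qs = 4p − 99.
Without the tax, 171 − 0.5p = 4p − 99 gives 4.5p = 270, so p* = $60 and q* = 141.
With the tax collected from suppliers, supply shifts: qs = 4(p − 22.5) − 99.
New equilibrium: buyers pay $80, suppliers receive $57.5, q = 131. (Wedge: pb − ps = 22.5.)
Burden on buyers: $20; on suppliers: $2.5. (They sum to $22.5.)
The less price-elastic side of the market bears the larger share of a per-unit tax.

Buyers bear $20 per kilogram; suppliers bear $2.5 per kilogram.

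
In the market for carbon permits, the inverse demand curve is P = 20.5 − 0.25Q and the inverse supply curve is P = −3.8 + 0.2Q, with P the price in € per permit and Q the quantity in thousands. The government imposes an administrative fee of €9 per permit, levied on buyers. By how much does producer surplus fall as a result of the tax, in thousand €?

Inverting to Q(P) form: Qd = 82 − 4P; Qs = 5P + 19.
Before the tax: set 82 − 4P = 5P + 19 → P* = €7, Q* = 54.
With the tax collected from buyers, demand (in seller-price terms) shifts: Qd = 82 − 4(P + 9).
New equilibrium: buyers pay €12, sellers receive €3, Q = 34. (Wedge: Pb − Ps = 9.)
ΔPS is the trapezoid between Q = 34 and Q = 54 of height €4: ½ · (54 + 34) · 4 = €176.

Producer surplus falls by €176 thousand.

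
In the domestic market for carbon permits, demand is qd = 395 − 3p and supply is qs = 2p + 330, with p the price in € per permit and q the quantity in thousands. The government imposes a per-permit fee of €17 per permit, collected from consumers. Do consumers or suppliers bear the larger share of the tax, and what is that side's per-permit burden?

Suppliers bear the larger share: €10.2 per permit.

Before the tax: set 395 − 3p = 2p + 330 → p* = €13, q* = 356.
With the tax collected from consumers, demand (in seller-price terms) shifts: qd = 395 − 3(p + 17).
Solving gives q = 335.6 with consumers paying €19.8 and suppliers receiving €2.8 (the €17 wedge).
Per-permit burden: consumers €6.8, suppliers €10.2.
Suppliers take the larger share because supply is less price-elastic here (demand slope 3 vs supply slope 2).
The less price-elastic side of the market bears the larger share of a per-unit tax.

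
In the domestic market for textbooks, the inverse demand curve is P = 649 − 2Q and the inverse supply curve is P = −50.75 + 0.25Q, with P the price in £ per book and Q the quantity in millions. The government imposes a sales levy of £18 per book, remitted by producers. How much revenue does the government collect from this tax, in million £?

Tax revenue = £5454 million.

Inverting to Q(P) form: Qd = 324.5 − 0.5P; Qs = 4P + 203.
Without the tax, 324.5 − 0.5P = 4P + 203 gives 4.5P = 121.5, so P* = £27 and Q* = 311.
With the tax collected from producers, supply shifts: Qs = 4(P − 18) + 203.
New equilibrium: buyers pay £43, producers receive £25, Q = 303. (Wedge: Pb − Ps = 18.)
Revenue = t · Q = 18 · 303 = £5454.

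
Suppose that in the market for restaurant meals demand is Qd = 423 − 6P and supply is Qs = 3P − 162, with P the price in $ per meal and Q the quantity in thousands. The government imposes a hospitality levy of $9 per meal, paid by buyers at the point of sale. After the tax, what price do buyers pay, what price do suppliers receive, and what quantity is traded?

Before the tax: set 423 − 6P = 3P − 162 → P* = $65, Q* = 33.
With the tax collected from buyers, demand (in seller-price terms) shifts: Qd = 423 − 6(P + 9).
New equilibrium: buyers pay $68, suppliers receive $59, Q = 15. (Wedge: Pb − Ps = 9.)

Buyers pay $68; suppliers receive $59; quantity = 15.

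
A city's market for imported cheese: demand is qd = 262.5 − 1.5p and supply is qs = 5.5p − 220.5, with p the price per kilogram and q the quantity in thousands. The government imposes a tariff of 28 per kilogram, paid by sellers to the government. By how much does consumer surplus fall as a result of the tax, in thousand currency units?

Consumer surplus falls by 3135 thousand.

Before the tax: set 262.5 − 1.5p = 5.5p − 220.5 → p* = 69, q* = 159.
With the tax collected from sellers, supply shifts: qs = 5.5(p − 28) − 220.5.
New equilibrium: consumers pay 91, sellers receive 63, q = 126. (Wedge: pb − ps = 28.)
ΔCS is the trapezoid between Q = 126 and Q = 159 of height 22: ½ · (159 + 126) · 22 = 3135.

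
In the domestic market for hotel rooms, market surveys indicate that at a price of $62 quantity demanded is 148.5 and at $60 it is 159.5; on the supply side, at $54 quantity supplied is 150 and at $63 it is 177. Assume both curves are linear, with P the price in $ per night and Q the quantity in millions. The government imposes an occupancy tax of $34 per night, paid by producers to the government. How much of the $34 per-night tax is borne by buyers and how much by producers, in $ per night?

Demand slope: (159.5 − 148.5)/(60 − 62) = -5.5, so Qd = 489.5 − 5.5P.
Supply slope: (177 − 150)/(63 − 54) = 3, so Qs = 3P − 12.
Before the tax: set 489.5 − 5.5P = 3P − 12 → P* = $59, Q* = 165.
With the tax collected from producers, supply shifts: Qs = 3(P − 34) − 12.
Solving gives Q = 99 with buyers paying $71 and producers receiving $37 (the $34 wedge).
Burden on buyers: $12; on producers: $22. (They sum to $34.)
The less price-elastic side of the market bears the larger share of a per-unit tax.

Buyers bear $12 per night; producers bear $22 per night.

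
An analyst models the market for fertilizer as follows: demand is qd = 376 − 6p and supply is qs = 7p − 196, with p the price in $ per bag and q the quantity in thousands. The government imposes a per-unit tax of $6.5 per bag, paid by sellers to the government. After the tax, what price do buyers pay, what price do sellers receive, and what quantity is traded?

Buyers pay $47.5; sellers receive $41; quantity = 91.

Before the tax: set 376 − 6p = 7p − 196 → p* = $44, q* = 112.
With the tax collected from sellers, supply shifts: qs = 7(p − 6.5) − 196.
Solving gives q = 91 with buyers paying $47.5 and sellers receiving $41 (the $6.5 wedge).
The less price-elastic side of the market bears the larger share of a per-unit tax.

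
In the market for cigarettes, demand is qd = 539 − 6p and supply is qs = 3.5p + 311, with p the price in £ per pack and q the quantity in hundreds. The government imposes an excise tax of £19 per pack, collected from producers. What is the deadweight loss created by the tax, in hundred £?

Before the tax: set 539 − 6p = 3.5p + 311 → p* = £24, q* = 395.
With the tax collected from producers, supply shifts: qs = 3.5(p − 19) + 311.
Solving gives q = 353 with buyers paying £31 and producers receiving £12 (the £19 wedge).
Quantity falls by |ΔQ| = |395 − 353| = 42.
DWL = ½ · t · |ΔQ| = ½ · 19 · 42 = £399.

Deadweight loss = £399 hundred.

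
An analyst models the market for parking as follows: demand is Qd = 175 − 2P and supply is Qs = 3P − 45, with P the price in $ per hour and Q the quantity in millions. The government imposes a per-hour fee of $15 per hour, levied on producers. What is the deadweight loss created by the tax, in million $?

Deadweight loss = $135 million.

Without the tax, 175 − 2P = 3P − 45 gives 5P = 220, so P* = $44 and Q* = 87.
With the tax collected from producers, supply shifts: Qs = 3(P − 15) − 45.
New equilibrium: consumers pay $53, producers receive $38, Q = 69. (Wedge: Pb − Ps = 15.)
Quantity falls by |ΔQ| = |87 − 69| = 18.
DWL = ½ · t · |ΔQ| = ½ · 15 · 18 = $135.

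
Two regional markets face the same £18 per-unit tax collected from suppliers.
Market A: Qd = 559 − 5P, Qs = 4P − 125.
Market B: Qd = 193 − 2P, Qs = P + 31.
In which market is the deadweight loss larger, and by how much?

Market A: pre-tax P* = £76, Q* = 179; post-tax Q = 139; deadweight loss = £360.
Market B: pre-tax P* = £54, Q* = 85; post-tax Q = 73; deadweight loss = £108.
Difference: £360 vs £108 → market A is larger by £252.

Market A, by £252.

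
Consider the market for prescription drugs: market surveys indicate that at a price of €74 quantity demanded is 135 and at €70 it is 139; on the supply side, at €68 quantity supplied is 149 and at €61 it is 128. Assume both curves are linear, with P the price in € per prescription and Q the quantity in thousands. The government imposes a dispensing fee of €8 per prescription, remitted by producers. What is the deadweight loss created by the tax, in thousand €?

Deadweight loss = €24 thousand.

Demand slope: (139 − 135)/(70 − 74) = -1, so Qd = 209 − P.
Supply slope: (128 − 149)/(61 − 68) = 3, so Qs = 3P − 55.
Without the tax, 209 − P = 3P − 55 gives 4P = 264, so P* = €66 and Q* = 143.
With the tax collected from producers, supply shifts: Qs = 3(P − 8) − 55.
New equilibrium: consumers pay €72, producers receive €64, Q = 137. (Wedge: Pb − Ps = 8.)
Quantity falls by |ΔQ| = |143 − 137| = 6.
DWL = ½ · t · |ΔQ| = ½ · 8 · 6 = €24.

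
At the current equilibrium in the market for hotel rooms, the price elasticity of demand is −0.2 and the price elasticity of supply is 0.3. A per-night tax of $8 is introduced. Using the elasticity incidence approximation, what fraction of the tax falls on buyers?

Buyers' share ≈ 0.6.

Incidence ratio: buyers' share ≈ εs / (εs + |εd|) = 0.3 / (0.3 + 0.2) = 0.6.
Supply is the more elastic side, so buyers bear the larger share.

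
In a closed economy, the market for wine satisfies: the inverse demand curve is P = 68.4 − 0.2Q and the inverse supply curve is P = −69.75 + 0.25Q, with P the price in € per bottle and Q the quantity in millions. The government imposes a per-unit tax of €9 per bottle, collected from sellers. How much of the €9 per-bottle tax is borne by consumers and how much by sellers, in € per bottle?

Consumers bear €4 per bottle; sellers bear €5 per bottle.

Rewrite in direct form: Qd = 342 − 5P and Qs = 4P + 279.
Before the tax: set 342 − 5P = 4P + 279 → P* = €7, Q* = 307.
With the tax collected from sellers, supply shifts: Qs = 4(P − 9) + 279.
Solving gives Q = 287 with consumers paying €11 and sellers receiving €2 (the €9 wedge).
Burden on consumers: €4; on sellers: €5. (They sum to €9.)
The less price-elastic side of the market bears the larger share of a per-unit tax.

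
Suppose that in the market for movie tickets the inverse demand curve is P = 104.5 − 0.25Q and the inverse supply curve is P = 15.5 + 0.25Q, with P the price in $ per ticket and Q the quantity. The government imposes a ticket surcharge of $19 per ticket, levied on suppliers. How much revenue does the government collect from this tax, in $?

Inverting to Q(P) form: Qd = 418 − 4P; Qs = 4P − 62.
Without the tax, 418 − 4P = 4P − 62 gives 8P = 480, so P* = $60 and Q* = 178.
With the tax collected from suppliers, supply shifts: Qs = 4(P − 19) − 62.
Solving gives Q = 140 with consumers paying $69.5 and suppliers receiving $50.5 (the $19 wedge).
Revenue = t · Q = 19 · 140 = $2660.

Tax revenue = $2660.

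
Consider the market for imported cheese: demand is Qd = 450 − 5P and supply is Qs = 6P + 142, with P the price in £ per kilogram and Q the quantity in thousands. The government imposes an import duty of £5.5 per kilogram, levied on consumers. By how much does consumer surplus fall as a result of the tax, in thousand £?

Without the tax, 450 − 5P = 6P + 142 gives 11P = 308, so P* = £28 and Q* = 310.
With the tax collected from consumers, demand (in seller-price terms) shifts: Qd = 450 − 5(P + 5.5).
Solving gives Q = 295 with consumers paying £31 and suppliers receiving £25.5 (the £5.5 wedge).
ΔCS is the trapezoid between Q = 295 and Q = 310 of height £3: ½ · (310 + 295) · 3 = £907.5.

Consumer surplus falls by £907.5 thousand.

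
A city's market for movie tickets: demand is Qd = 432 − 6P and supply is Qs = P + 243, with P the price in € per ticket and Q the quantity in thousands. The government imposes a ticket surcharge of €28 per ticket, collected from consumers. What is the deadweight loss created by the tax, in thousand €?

Deadweight loss = €336 thousand.

Before the tax: set 432 − 6P = P + 243 → P* = €27, Q* = 270.
With the tax collected from consumers, demand (in seller-price terms) shifts: Qd = 432 − 6(P + 28).
New equilibrium: consumers pay €31, sellers receive €3, Q = 246. (Wedge: Pb − Ps = 28.)
Quantity falls by |ΔQ| = |270 − 246| = 24.
DWL = ½ · t · |ΔQ| = ½ · 28 · 24 = €336.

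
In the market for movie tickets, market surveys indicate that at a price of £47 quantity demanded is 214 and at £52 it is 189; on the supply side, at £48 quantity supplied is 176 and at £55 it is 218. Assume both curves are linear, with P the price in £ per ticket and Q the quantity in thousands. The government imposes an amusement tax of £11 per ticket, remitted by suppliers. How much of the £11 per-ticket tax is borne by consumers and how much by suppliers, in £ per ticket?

Demand slope: (189 − 214)/(52 − 47) = -5, so Qd = 449 − 5P.
Supply slope: (218 − 176)/(55 − 48) = 6, so Qs = 6P − 112.
Before the tax: set 449 − 5P = 6P − 112 → P* = £51, Q* = 194.
With the tax collected from suppliers, supply shifts: Qs = 6(P − 11) − 112.
Solving gives Q = 164 with consumers paying £57 and suppliers receiving £46 (the £11 wedge).
Burden on consumers: £6; on suppliers: £5. (They sum to £11.)

Consumers bear £6 per ticket; suppliers bear £5 per ticket.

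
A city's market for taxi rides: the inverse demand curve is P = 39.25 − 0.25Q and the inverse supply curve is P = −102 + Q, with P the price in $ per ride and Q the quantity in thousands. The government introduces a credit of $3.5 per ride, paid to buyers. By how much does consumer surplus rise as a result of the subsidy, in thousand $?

Inverting to Q(P) form: Qd = 157 − 4P; Qs = P + 102.
Without the subsidy, 157 − 4P = P + 102 gives 5P = 55, so P* = $11 and Q* = 113.
With a per-unit subsidy paid to buyers, each effectively pays P − 3.5, so demand becomes Qd = 157 − 4(P − 3.5).
Solving gives Q = 115.8 with buyers paying $10.3 and sellers receiving $13.8 (the $3.5 wedge).
ΔCS is the trapezoid between Q = 115.8 and Q = 113 of height $0.7: ½ · (113 + 115.8) · 0.7 = $80.08.

Consumer surplus rises by $80.08 thousand.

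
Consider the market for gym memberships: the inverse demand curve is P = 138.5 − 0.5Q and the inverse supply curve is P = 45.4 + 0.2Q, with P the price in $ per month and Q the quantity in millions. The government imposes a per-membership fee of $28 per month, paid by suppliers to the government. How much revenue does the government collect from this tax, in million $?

Rewrite in direct form: Qd = 277 − 2P and Qs = 5P − 227.
Without the tax, 277 − 2P = 5P − 227 gives 7P = 504, so P* = $72 and Q* = 133.
With the tax collected from suppliers, supply shifts: Qs = 5(P − 28) − 227.
New equilibrium: consumers pay $92, suppliers receive $64, Q = 93. (Wedge: Pb − Ps = 28.)
Revenue = t · Q = 28 · 93 = $2604.

Tax revenue = $2604 million.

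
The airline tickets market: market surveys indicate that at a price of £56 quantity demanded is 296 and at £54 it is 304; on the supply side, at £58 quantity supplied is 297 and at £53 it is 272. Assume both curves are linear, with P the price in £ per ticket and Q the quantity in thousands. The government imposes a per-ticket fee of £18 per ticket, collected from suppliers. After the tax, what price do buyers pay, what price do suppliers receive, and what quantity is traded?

Demand slope: (304 − 296)/(54 − 56) = -4, so Qd = 520 − 4P.
Supply slope: (272 − 297)/(53 − 58) = 5, so Qs = 5P + 7.
Before the tax: set 520 − 4P = 5P + 7 → P* = £57, Q* = 292.
With the tax collected from suppliers, supply shifts: Qs = 5(P − 18) + 7.
Solving gives Q = 252 with buyers paying £67 and suppliers receiving £49 (the £18 wedge).

Buyers pay £67; suppliers receive £49; quantity = 252.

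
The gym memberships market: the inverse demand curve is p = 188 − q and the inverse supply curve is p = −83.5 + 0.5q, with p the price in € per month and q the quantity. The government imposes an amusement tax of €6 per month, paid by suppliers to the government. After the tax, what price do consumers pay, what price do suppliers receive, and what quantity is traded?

Rewrite in direct form: qd = 188 − p and qs = 2p + 167.
Before the tax: set 188 − p = 2p + 167 → p* = €7, q* = 181.
With the tax collected from suppliers, supply shifts: qs = 2(p − 6) + 167.
Solving gives q = 177 with consumers paying €11 and suppliers receiving €5 (the €6 wedge).
The less price-elastic side of the market bears the larger share of a per-unit tax.

Consumers pay €11; suppliers receive €5; quantity = 177.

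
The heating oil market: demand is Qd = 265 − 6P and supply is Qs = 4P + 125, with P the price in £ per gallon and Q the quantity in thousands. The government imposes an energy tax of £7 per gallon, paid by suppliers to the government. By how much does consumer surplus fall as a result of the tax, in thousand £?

Before the tax: set 265 − 6P = 4P + 125 → P* = £14, Q* = 181.
With the tax collected from suppliers, supply shifts: Qs = 4(P − 7) + 125.
New equilibrium: consumers pay £16.8, suppliers receive £9.8, Q = 164.2. (Wedge: Pb − Ps = 7.)
ΔCS is the trapezoid between Q = 164.2 and Q = 181 of height £2.8: ½ · (181 + 164.2) · 2.8 = £483.28.

Consumer surplus falls by £483.28 thousand.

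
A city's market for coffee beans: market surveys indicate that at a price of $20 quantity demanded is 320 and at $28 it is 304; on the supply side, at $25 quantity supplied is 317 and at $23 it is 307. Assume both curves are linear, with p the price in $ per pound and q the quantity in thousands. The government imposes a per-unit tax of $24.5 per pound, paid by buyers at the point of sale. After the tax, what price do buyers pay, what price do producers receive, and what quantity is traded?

Buyers pay $41.5; producers receive $17; quantity = 277.

Demand slope: (304 − 320)/(28 − 20) = -2, so qd = 360 − 2p.
Supply slope: (307 − 317)/(23 − 25) = 5, so qs = 5p + 192.
Before the tax: set 360 − 2p = 5p + 192 → p* = $24, q* = 312.
With the tax collected from buyers, demand (in seller-price terms) shifts: qd = 360 − 2(p + 24.5).
New equilibrium: buyers pay $41.5, producers receive $17, q = 277. (Wedge: pb − ps = 24.5.)
The less price-elastic side of the market bears the larger share of a per-unit tax.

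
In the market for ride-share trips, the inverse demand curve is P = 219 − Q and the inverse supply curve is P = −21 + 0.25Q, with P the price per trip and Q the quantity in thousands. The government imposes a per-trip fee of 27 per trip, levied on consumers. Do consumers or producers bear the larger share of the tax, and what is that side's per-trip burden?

Rewrite in direct form: Qd = 219 − P and Qs = 4P + 84.
Without the tax, 219 − P = 4P + 84 gives 5P = 135, so P* = 27 and Q* = 192.
With the tax collected from consumers, demand (in seller-price terms) shifts: Qd = 219 − (P + 27).
Solving gives Q = 170.4 with consumers paying 48.6 and producers receiving 21.6 (the 27 wedge).
Per-trip burden: consumers 21.6, producers 5.4.
Consumers take the larger share because demand is less price-elastic here (demand slope 1 vs supply slope 4).

Consumers bear the larger share: 21.6 per trip.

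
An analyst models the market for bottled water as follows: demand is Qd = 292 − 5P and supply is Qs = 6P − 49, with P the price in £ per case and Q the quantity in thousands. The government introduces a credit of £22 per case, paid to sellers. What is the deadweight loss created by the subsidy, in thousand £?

Deadweight loss = £660 thousand.

Before the subsidy: set 292 − 5P = 6P − 49 → P* = £31, Q* = 137.
With a per-unit subsidy paid to sellers, each receives P + 22 per unit sold, so supply becomes Qs = 6(P + 22) − 49.
Solving gives Q = 197 with buyers paying £19 and sellers receiving £41 (the £22 wedge).
Quantity rises by |ΔQ| = |137 − 197| = 60.
DWL = ½ · t · |ΔQ| = ½ · 22 · 60 = £660.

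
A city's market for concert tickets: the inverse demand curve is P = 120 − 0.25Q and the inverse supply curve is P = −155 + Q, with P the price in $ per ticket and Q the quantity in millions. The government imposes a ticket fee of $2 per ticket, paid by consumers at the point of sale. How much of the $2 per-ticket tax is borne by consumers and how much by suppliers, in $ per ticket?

Consumers bear $0.4 per ticket; suppliers bear $1.6 per ticket.

Rewrite in direct form: Qd = 480 − 4P and Qs = P + 155.
Before the tax: set 480 − 4P = P + 155 → P* = $65, Q* = 220.
With the tax collected from consumers, demand (in seller-price terms) shifts: Qd = 480 − 4(P + 2).
Solving gives Q = 218.4 with consumers paying $65.4 and suppliers receiving $63.4 (the $2 wedge).
Burden on consumers: $0.4; on suppliers: $1.6. (They sum to $2.)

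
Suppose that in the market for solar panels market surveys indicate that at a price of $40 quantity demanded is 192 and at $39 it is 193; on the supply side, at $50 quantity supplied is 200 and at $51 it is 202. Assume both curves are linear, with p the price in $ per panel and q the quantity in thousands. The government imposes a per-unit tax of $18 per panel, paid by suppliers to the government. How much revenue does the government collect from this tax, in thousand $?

Demand slope: (193 − 192)/(39 − 40) = -1, so qd = 232 − p.
Supply slope: (202 − 200)/(51 − 50) = 2, so qs = 2p + 100.
Without the tax, 232 − p = 2p + 100 gives 3p = 132, so p* = $44 and q* = 188.
With the tax collected from suppliers, supply shifts: qs = 2(p − 18) + 100.
New equilibrium: buyers pay $56, suppliers receive $38, q = 176. (Wedge: pb − ps = 18.)
Revenue = t · Q = 18 · 176 = $3168.

Tax revenue = $3168 thousand.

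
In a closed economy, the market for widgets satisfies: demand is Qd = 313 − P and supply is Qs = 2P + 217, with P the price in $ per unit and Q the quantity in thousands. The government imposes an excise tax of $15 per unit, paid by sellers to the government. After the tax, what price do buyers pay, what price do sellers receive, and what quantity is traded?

Before the tax: set 313 − P = 2P + 217 → P* = $32, Q* = 281.
With the tax collected from sellers, supply shifts: Qs = 2(P − 15) + 217.
Solving gives Q = 271 with buyers paying $42 and sellers receiving $27 (the $15 wedge).

Buyers pay $42; sellers receive $27; quantity = 271.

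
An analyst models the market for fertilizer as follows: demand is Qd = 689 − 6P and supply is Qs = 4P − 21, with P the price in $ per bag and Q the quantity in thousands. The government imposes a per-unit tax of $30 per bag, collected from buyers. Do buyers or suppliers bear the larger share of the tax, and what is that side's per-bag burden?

Before the tax: set 689 − 6P = 4P − 21 → P* = $71, Q* = 263.
With the tax collected from buyers, demand (in seller-price terms) shifts: Qd = 689 − 6(P + 30).
Solving gives Q = 191 with buyers paying $83 and suppliers receiving $53 (the $30 wedge).
Per-bag burden: buyers $12, suppliers $18.
Suppliers take the larger share because supply is less price-elastic here (demand slope 6 vs supply slope 4).

Suppliers bear the larger share: $18 per bag.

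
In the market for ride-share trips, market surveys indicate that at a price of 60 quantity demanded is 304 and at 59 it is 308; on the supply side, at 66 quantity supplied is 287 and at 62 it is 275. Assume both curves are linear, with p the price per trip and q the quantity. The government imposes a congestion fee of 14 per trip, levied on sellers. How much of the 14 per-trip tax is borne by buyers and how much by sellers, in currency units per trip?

Buyers bear 6 per trip; sellers bear 8 per trip.

Demand slope: (308 − 304)/(59 − 60) = -4, so qd = 544 − 4p.
Supply slope: (275 − 287)/(62 − 66) = 3, so qs = 3p + 89.
Before the tax: set 544 − 4p = 3p + 89 → p* = 65, q* = 284.
With the tax collected from sellers, supply shifts: qs = 3(p − 14) + 89.
New equilibrium: buyers pay 71, sellers receive 57, q = 260. (Wedge: pb − ps = 14.)
Burden on buyers: 6; on sellers: 8. (They sum to 14.)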